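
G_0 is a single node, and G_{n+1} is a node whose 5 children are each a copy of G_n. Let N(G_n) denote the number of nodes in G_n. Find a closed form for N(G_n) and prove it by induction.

Claim: N(G_n) = (5^{n+1} − 1)/4.

Base case: N(G_0) = 1, and (5^{0+1} − 1)/4 = 1.
Assume N(G_k) = (5^{k+1} − 1)/4.
Then N(G_{k+1}) = 1 + 5N(G_k) = 1 + 5·(5^{k+1} − 1)/4 = 1 + (5^{k+2} − 5)/4 = (4 + 5^{k+2} − 5)/4 = (5^{k+2} − 1)/4.
This completes the inductive step, so N(G_n) = (5^{n+1} − 1)/4 for all n ≥ 0.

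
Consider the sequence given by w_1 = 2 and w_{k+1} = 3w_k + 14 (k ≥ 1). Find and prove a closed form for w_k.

Claim: w_k = 3^{k+1} − 7.

Base case: w_1 = 2, and 3^{1+1} − 7 = 9 − 7 = 2.
Assume w_m = 3^{m+1} − 7 for some m ≥ 1.
Then w_{m+1} = 3w_m + 14 = 3·(3^{m+1} − 7) + 14 = 3^{m+2} − 21 + 14 = 3^{m+2} − 7.
This completes the inductive step, so w_k = 3^{k+1} − 7 for all k ≥ 1.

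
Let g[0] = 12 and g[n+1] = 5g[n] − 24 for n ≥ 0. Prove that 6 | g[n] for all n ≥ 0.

Base case: g[0] = 12 = 6·2, so 6 | g[0].
Assume 6 | g[m], so g[m] = 6t for some integer t.
Then g[m+1] = 5g[m] − 24 = 5·(6t) − 24 = 6(5t − 4), so 6 | g[m+1].
So the property holds for m+1, and by induction 6 | g[n] for all n ≥ 0.

6 | g[n]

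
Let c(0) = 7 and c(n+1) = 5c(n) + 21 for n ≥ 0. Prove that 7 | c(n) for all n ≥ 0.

Base case: c(0) = 7 = 7·1, so 7 | c(0).
Assume 7 | c(k), so c(k) = 7t for some integer t.
Then c(k+1) = 5c(k) + 21 = 5·(7t) + 21 = 7(5t + 3), so 7 | c(k+1).
By induction, 7 | c(n) for all n ≥ 0.

7 | c(n)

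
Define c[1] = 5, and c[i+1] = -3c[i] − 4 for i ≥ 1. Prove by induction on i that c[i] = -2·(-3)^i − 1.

Base case: c[1] = 5, and -2·(-3)^1 − 1 = 6 − 1 = 5.
Assume c[m] = -2·(-3)^m − 1 for some m ≥ 1.
Then c[m+1] = -3c[m] − 4 = -3·(-2·(-3)^m − 1) − 4 = 6·(-3)^m + 3 − 4 = -2·(-3)^{m+1} − 1.
Hence c[i] = -2·(-3)^i − 1 for every i ≥ 1, by induction.

c[i] = -2·(-3)^i − 1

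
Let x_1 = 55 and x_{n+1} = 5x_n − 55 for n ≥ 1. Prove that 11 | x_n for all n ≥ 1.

Base case: x_1 = 55 = 11·5, so 11 | x_1.
Assume 11 | x_j, so x_j = 11t for some integer t.
Then x_{j+1} = 5x_j − 55 = 5·(11t) − 55 = 11(5t − 5), so 11 | x_{j+1}.
Hence 11 | x_n for every n ≥ 1, by induction.

11 | x_n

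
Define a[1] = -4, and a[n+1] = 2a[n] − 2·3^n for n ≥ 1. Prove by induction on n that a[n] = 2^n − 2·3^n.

Base case: a[1] = -4, and 2^1 − 2·3^1 = 2 − 6 = -4.
Assume a[j] = 2^j − 2·3^j for some j ≥ 1.
Then a[j+1] = 2a[j] − 2·3^j = 2·(2^j − 2·3^j) − 2·3^j = 2^{j+1} − 4·3^j − 2·3^j = 2^{j+1} − 6·3^j = 2^{j+1} − 2·3^{j+1}.
By induction, a[n] = 2^n − 2·3^n for all n ≥ 1.

a[n] = 2^n − 2·3^n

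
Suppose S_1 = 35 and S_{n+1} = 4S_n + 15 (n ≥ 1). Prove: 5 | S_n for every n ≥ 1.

Base case: S_1 = 35 = 5·7, so 5 | S_1.
Assume 5 | S_m, so S_m = 5t for some integer t.
Then S_{m+1} = 4S_m + 15 = 4·(5t) + 15 = 5(4t + 3), so 5 | S_{m+1}.
Hence 5 | S_n for every n ≥ 1, by induction.

5 | S_n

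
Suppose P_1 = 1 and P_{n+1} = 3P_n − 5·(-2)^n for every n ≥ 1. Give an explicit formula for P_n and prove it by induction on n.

Claim: P_n = 3^n + (-2)^n.

Base case: P_1 = 1, and 3^1 + (-2)^1 = 3 − 2 = 1.
Assume P_m = 3^m + (-2)^m for some m ≥ 1.
Then P_{m+1} = 3P_m − 5·(-2)^m = 3·(3^m + (-2)^m) − 5·(-2)^m = 3^{m+1} + 3·(-2)^m − 5·(-2)^m = 3^{m+1} − 2·(-2)^m = 3^{m+1} + (-2)^{m+1}.
This completes the inductive step, so P_n = 3^n + (-2)^n for all n ≥ 1.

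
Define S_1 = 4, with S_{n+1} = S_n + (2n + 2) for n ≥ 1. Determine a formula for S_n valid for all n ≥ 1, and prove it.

Claim: S_n = n^2 + n + 2.

Base case: S_1 = 4, and 1^2 + 1 + 2 = 4.
Assume S_r = r^2 + r + 2.
Then S_{r+1} = S_r + (2r + 2) = (r^2 + r + 2) + (2r + 2) = r^2 + 3r + 4,
and (r+1)^2 + (r+1) + 2 = r^2 + 3r + 4.
Hence S_n = n^2 + n + 2 for every n ≥ 1, by induction.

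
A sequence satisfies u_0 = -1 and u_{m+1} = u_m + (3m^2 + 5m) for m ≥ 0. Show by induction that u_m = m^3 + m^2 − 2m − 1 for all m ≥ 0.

Base case: u_0 = -1, and 0^3 + 0^2 − 2·0 − 1 = -1.
Assume u_k = k^3 + k^2 − 2k − 1.
Then u_{k+1} = u_k + (3k^2 + 5k) = (k^3 + k^2 − 2k − 1) + (3k^2 + 5k) = k^3 + 4k^2 + 3k − 1,
and (k+1)^3 + (k+1)^2 − 2·(k+1) − 1 = k^3 + 4k^2 + 3k − 1.
This completes the inductive step, so u_m = m^3 + m^2 − 2m − 1 for all m ≥ 0.

u_m = m^3 + m^2 − 2m − 1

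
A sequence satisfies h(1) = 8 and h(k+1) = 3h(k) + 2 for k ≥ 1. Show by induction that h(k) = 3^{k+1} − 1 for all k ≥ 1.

Base case: h(1) = 8, and 3^{1+1} − 1 = 9 − 1 = 8.
Assume h(m) = 3^{m+1} − 1 for some m ≥ 1.
Then h(m+1) = 3h(m) + 2 = 3·(3^{m+1} − 1) + 2 = 3^{m+2} − 3 + 2 = 3^{m+2} − 1.
So the formula holds for m+1, and by induction h(k) = 3^{k+1} − 1 for all k ≥ 1.

h(k) = 3^{k+1} − 1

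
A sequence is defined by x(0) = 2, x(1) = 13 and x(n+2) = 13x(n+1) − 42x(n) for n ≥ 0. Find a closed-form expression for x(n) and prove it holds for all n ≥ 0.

Claim: x(n) = 6^n + 7^n.

Base cases: x(0) = 2 and 6^0 + 7^0 = 2; x(1) = 13 and 6^1 + 7^1 = 13.
Assume x(j) = 6^j + 7^j for all 0 ≤ j ≤ m, where m ≥ 1.
Then x(m+1) = 13x(m) − 42x(m−1) = 13·(6^m + 7^m) − 42·(6^{m−1} + 7^{m−1}) = (13·6 − 42)6^{m−1} + (13·7 − 42)7^{m−1} = 36·6^{m−1} + 49·7^{m−1} = 6^{m+1} + 7^{m+1}.
This completes the inductive step, so x(n) = 6^n + 7^n for all n ≥ 0.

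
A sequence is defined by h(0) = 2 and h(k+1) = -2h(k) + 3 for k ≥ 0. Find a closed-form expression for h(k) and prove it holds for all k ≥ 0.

Claim: h(k) = (-2)^k + 1.

Base case: h(0) = 2, and (-2)^0 + 1 = 1 + 1 = 2.
Assume h(r) = (-2)^r + 1 for some r ≥ 0.
Then h(r+1) = -2h(r) + 3 = -2·((-2)^r + 1) + 3 = -2·(-2)^r − 2 + 3 = (-2)^{r+1} + 1.
So the formula holds for r+1, and by induction h(k) = (-2)^k + 1 for all k ≥ 0.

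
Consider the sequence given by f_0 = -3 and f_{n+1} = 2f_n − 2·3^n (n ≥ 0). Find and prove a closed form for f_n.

Claim: f_n = -2^n − 2·3^n.

Base case: f_0 = -3, and -2^0 − 2·3^0 = -1 − 2 = -3.
Assume f_j = -2^j − 2·3^j for some j ≥ 0.
Then f_{j+1} = 2f_j − 2·3^j = 2·(-2^j − 2·3^j) − 2·3^j = -2^{j+1} − 4·3^j − 2·3^j = -2^{j+1} − 6·3^j = -2^{j+1} − 2·3^{j+1}.
By induction, f_n = -2^n − 2·3^n for all n ≥ 0.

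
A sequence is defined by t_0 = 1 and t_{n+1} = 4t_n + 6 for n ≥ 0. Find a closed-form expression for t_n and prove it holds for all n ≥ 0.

Claim: t_n = 3·4^n − 2.

Base case: t_0 = 1, and 3·4^0 − 2 = 3 − 2 = 1.
Assume t_j = 3·4^j − 2 for some j ≥ 0.
Then t_{j+1} = 4t_j + 6 = 4·(3·4^j − 2) + 6 = 12·4^j − 8 + 6 = 3·4^{j+1} − 2.
So the formula holds for j+1, and by induction t_n = 3·4^n − 2 for all n ≥ 0.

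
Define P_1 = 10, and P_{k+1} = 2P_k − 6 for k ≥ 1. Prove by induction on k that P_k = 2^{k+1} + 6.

Base case: P_1 = 10, and 2^{1+1} + 6 = 4 + 6 = 10.
Assume P_m = 2^{m+1} + 6 for some m ≥ 1.
Then P_{m+1} = 2P_m − 6 = 2·(2^{m+1} + 6) − 6 = 2^{m+2} + 12 − 6 = 2^{m+2} + 6.
By induction, P_k = 2^{k+1} + 6 for all k ≥ 1.

P_k = 2^{k+1} + 6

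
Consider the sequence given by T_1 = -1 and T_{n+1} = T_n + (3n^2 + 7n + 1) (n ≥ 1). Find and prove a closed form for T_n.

Claim: T_n = n^3 + 2n^2 − 2n − 2.

Base case: T_1 = -1, and 1^3 + 2·1^2 − 2·1 − 2 = -1.
Assume T_r = r^3 + 2r^2 − 2r − 2.
Then T_{r+1} = T_r + (3r^2 + 7r + 1) = (r^3 + 2r^2 − 2r − 2) + (3r^2 + 7r + 1) = r^3 + 5r^2 + 5r − 1,
and (r+1)^3 + 2·(r+1)^2 − 2·(r+1) − 2 = r^3 + 5r^2 + 5r − 1.
By induction, T_n = n^3 + 2n^2 − 2n − 2 for all n ≥ 1.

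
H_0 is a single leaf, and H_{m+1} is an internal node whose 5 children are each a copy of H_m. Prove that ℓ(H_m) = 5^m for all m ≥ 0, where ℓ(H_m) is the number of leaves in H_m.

Base case: ℓ(H_0) = 1, and 5^0 = 1.
Assume ℓ(H_r) = 5^r.
Then ℓ(H_{r+1}) = 5·ℓ(H_r) = 5·5^r = 5^{r+1}.
This completes the inductive step, so ℓ(H_m) = 5^m for all m ≥ 0.

ℓ(H_m) = 5^m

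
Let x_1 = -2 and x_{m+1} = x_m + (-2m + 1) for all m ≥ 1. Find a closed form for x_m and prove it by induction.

Claim: x_m = -m^2 + 2m − 3.

Base case: x_1 = -2, and -1^2 + 2·1 − 3 = -2.
Assume x_r = -r^2 + 2r − 3.
Then x_{r+1} = x_r + (-2r + 1) = (-r^2 + 2r − 3) + (-2r + 1) = -r^2 − 2,
and -(r+1)^2 + 2·(r+1) − 3 = -r^2 − 2.
This completes the inductive step, so x_m = -m^2 + 2m − 3 for all m ≥ 1.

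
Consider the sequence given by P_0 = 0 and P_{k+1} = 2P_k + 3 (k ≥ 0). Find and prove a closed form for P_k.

Claim: P_k = 3·2^k − 3.

Base case: P_0 = 0, and 3·2^0 − 3 = 3 − 3 = 0.
Assume P_r = 3·2^r − 3 for some r ≥ 0.
Then P_{r+1} = 2P_r + 3 = 2·(3·2^r − 3) + 3 = 6·2^r − 6 + 3 = 3·2^{r+1} − 3.
This completes the inductive step, so P_k = 3·2^k − 3 for all k ≥ 0.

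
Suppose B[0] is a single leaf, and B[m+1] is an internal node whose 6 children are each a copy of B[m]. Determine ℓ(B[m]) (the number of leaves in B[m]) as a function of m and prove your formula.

Claim: ℓ(B[m]) = 6^m.

Base case: ℓ(B[0]) = 1, and 6^0 = 1.
Assume ℓ(B[r]) = 6^r.
Then ℓ(B[r+1]) = 6·ℓ(B[r]) = 6·6^r = 6^{r+1}.
Hence ℓ(B[m]) = 6^m for every m ≥ 0, by induction.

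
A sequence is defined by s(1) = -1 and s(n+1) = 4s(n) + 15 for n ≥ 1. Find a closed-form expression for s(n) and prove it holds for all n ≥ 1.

Claim: s(n) = 4^n − 5.

Base case: s(1) = -1, and 4^1 − 5 = 4 − 5 = -1.
Assume s(k) = 4^k − 5 for some k ≥ 1.
Then s(k+1) = 4s(k) + 15 = 4·(4^k − 5) + 15 = 4^{k+1} − 20 + 15 = 4^{k+1} − 5.
This completes the inductive step, so s(n) = 4^n − 5 for all n ≥ 1.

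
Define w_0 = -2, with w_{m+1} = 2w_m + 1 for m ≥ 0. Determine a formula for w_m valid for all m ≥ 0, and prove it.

Claim: w_m = -2^m − 1.

Base case: w_0 = -2, and -2^0 − 1 = -1 − 1 = -2.
Assume w_k = -2^k − 1 for some k ≥ 0.
Then w_{k+1} = 2w_k + 1 = 2·(-2^k − 1) + 1 = -2^{k+1} − 2 + 1 = -2^{k+1} − 1.
So the formula holds for k+1, and by induction w_m = -2^m − 1 for all m ≥ 0.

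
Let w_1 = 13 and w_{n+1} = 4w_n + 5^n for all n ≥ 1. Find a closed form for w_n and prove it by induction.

Claim: w_n = 2·4^n + 5^n.

Base case: w_1 = 13, and 2·4^1 + 5^1 = 8 + 5 = 13.
Assume w_k = 2·4^k + 5^k for some k ≥ 1.
Then w_{k+1} = 4w_k + 5^k = 4·(2·4^k + 5^k) + 5^k = 2·4^{k+1} + 4·5^k + 5^k = 2·4^{k+1} + 5·5^k = 2·4^{k+1} + 5^{k+1}.
So the formula holds for k+1, and by induction w_n = 2·4^n + 5^n for all n ≥ 1.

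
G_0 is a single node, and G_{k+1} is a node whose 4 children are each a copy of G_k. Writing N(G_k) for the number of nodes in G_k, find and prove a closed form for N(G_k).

Claim: N(G_k) = (4^{k+1} − 1)/3.

Base case: N(G_0) = 1, and (4^{0+1} − 1)/3 = 1.
Assume N(G_j) = (4^{j+1} − 1)/3.
Then N(G_{j+1}) = 1 + 4N(G_j) = 1 + 4·(4^{j+1} − 1)/3 = 1 + (4^{j+2} − 4)/3 = (3 + 4^{j+2} − 4)/3 = (4^{j+2} − 1)/3.
So the formula holds for j+1, and by induction N(G_k) = (4^{k+1} − 1)/3 for all k ≥ 0.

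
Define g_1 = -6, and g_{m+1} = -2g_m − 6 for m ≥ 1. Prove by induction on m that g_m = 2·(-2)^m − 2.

Base case: g_1 = -6, and 2·(-2)^1 − 2 = -4 − 2 = -6.
Assume g_j = 2·(-2)^j − 2 for some j ≥ 1.
Then g_{j+1} = -2g_j − 6 = -2·(2·(-2)^j − 2) − 6 = -4·(-2)^j + 4 − 6 = 2·(-2)^{j+1} − 2.
This completes the inductive step, so g_m = 2·(-2)^m − 2 for all m ≥ 1.

g_m = 2·(-2)^m − 2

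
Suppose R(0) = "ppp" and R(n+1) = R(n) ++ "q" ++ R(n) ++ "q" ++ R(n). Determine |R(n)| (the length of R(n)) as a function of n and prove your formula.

Claim: |R(n)| = 4·3^n − 1.

Base case: |R(0)| = 3, and 4·3^0 − 1 = 3.
Assume |R(r)| = 4·3^r − 1.
Then |R(r+1)| = 3|R(r)| + 2 = 3(4·3^r − 1) + 2 = 4·3^{r+1} − 3 + 2 = 4·3^{r+1} − 1.
So the formula holds for r+1, and by induction |R(n)| = 4·3^n − 1 for all n ≥ 0.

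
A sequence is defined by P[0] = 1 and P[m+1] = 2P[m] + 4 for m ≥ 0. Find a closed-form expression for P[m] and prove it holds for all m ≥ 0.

Claim: P[m] = 5·2^m − 4.

Base case: P[0] = 1, and 5·2^0 − 4 = 5 − 4 = 1.
Assume P[k] = 5·2^k − 4 for some k ≥ 0.
Then P[k+1] = 2P[k] + 4 = 2·(5·2^k − 4) + 4 = 10·2^k − 8 + 4 = 5·2^{k+1} − 4.
By induction, P[m] = 5·2^m − 4 for all m ≥ 0.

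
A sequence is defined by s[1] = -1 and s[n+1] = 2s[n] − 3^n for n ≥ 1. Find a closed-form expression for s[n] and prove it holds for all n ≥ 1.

Claim: s[n] = 2^n − 3^n.

Base case: s[1] = -1, and 2^1 − 3^1 = 2 − 3 = -1.
Assume s[k] = 2^k − 3^k for some k ≥ 1.
Then s[k+1] = 2s[k] − 3^k = 2·(2^k − 3^k) − 3^k = 2^{k+1} − 2·3^k − 3^k = 2^{k+1} − 3·3^k = 2^{k+1} − 3^{k+1}.
Hence s[n] = 2^n − 3^n for every n ≥ 1, by induction.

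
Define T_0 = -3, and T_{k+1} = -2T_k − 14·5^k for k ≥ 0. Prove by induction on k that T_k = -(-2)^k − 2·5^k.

Base case: T_0 = -3, and -(-2)^0 − 2·5^0 = -1 − 2 = -3.
Assume T_j = -(-2)^j − 2·5^j for some j ≥ 0.
Then T_{j+1} = -2T_j − 14·5^j = -2·(-(-2)^j − 2·5^j) − 14·5^j = -(-2)^{j+1} + 4·5^j − 14·5^j = -(-2)^{j+1} − 10·5^j = -(-2)^{j+1} − 2·5^{j+1}.
Hence T_k = -(-2)^k − 2·5^k for every k ≥ 0, by induction.

T_k = -(-2)^k − 2·5^k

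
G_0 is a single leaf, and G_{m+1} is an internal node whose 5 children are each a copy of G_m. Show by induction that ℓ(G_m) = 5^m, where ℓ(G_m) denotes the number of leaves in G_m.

Base case: ℓ(G_0) = 1, and 5^0 = 1.
Assume ℓ(G_j) = 5^j.
Then ℓ(G_{j+1}) = 5·ℓ(G_j) = 5·5^j = 5^{j+1}.
Hence ℓ(G_m) = 5^m for every m ≥ 0, by induction.

ℓ(G_m) = 5^m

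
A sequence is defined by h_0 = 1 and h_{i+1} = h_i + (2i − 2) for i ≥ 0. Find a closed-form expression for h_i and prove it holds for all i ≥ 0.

Claim: h_i = i^2 − 3i + 1.

Base case: h_0 = 1, and 0^2 − 3·0 + 1 = 1.
Assume h_m = m^2 − 3m + 1.
Then h_{m+1} = h_m + (2m − 2) = (m^2 − 3m + 1) + (2m − 2) = m^2 − m − 1,
and (m+1)^2 − 3·(m+1) + 1 = m^2 − m − 1.
This completes the inductive step, so h_i = i^2 − 3i + 1 for all i ≥ 0.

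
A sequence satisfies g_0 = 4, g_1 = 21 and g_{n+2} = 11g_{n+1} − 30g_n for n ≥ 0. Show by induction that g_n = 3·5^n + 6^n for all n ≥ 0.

Base cases: g_0 = 4 and 3·5^0 + 6^0 = 4; g_1 = 21 and 3·5^1 + 6^1 = 21.
Assume g_i = 3·5^i + 6^i for all 0 ≤ i ≤ j, where j ≥ 1.
Then g_{j+1} = 11g_j − 30g_{j−1} = 11·(3·5^j + 6^j) − 30·(3·5^{j−1} + 6^{j−1}) = 3·(11·5 − 30)5^{j−1} + (11·6 − 30)6^{j−1} = 75·5^{j−1} + 36·6^{j−1} = 3·5^{j+1} + 6^{j+1}.
By strong induction, g_n = 3·5^n + 6^n for all n ≥ 0.

g_n = 3·5^n + 6^n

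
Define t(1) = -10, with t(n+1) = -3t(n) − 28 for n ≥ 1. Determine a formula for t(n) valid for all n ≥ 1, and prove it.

Claim: t(n) = (-3)^n − 7.

Base case: t(1) = -10, and (-3)^1 − 7 = -3 − 7 = -10.
Assume t(m) = (-3)^m − 7 for some m ≥ 1.
Then t(m+1) = -3t(m) − 28 = -3·((-3)^m − 7) − 28 = -3·(-3)^m + 21 − 28 = (-3)^{m+1} − 7.
By induction, t(n) = (-3)^n − 7 for all n ≥ 1.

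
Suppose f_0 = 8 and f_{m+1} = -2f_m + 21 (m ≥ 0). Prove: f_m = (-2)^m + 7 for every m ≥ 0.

Base case: f_0 = 8, and (-2)^0 + 7 = 1 + 7 = 8.
Assume f_k = (-2)^k + 7 for some k ≥ 0.
Then f_{k+1} = -2f_k + 21 = -2·((-2)^k + 7) + 21 = -2·(-2)^k − 14 + 21 = (-2)^{k+1} + 7.
Hence f_m = (-2)^m + 7 for every m ≥ 0, by induction.

f_m = (-2)^m + 7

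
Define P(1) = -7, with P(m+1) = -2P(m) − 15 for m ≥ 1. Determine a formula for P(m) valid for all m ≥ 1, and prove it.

Claim: P(m) = (-2)^m − 5.

Base case: P(1) = -7, and (-2)^1 − 5 = -2 − 5 = -7.
Assume P(k) = (-2)^k − 5 for some k ≥ 1.
Then P(k+1) = -2P(k) − 15 = -2·((-2)^k − 5) − 15 = -2·(-2)^k + 10 − 15 = (-2)^{k+1} − 5.
So the formula holds for k+1, and by induction P(m) = (-2)^m − 5 for all m ≥ 1.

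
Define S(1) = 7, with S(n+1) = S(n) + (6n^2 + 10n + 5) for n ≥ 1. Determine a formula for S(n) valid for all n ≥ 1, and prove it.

Claim: S(n) = 2n^3 + 2n^2 + n + 2.

Base case: S(1) = 7, and 2·1^3 + 2·1^2 + 1 + 2 = 7.
Assume S(r) = 2r^3 + 2r^2 + r + 2.
Then S(r+1) = S(r) + (6r^2 + 10r + 5) = (2r^3 + 2r^2 + r + 2) + (6r^2 + 10r + 5) = 2r^3 + 8r^2 + 11r + 7,
and 2·(r+1)^3 + 2·(r+1)^2 + (r+1) + 2 = 2r^3 + 8r^2 + 11r + 7.
This completes the inductive step, so S(n) = 2n^3 + 2n^2 + n + 2 for all n ≥ 1.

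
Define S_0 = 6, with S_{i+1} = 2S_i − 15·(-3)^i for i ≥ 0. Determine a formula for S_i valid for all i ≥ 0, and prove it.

Claim: S_i = 3·2^i + 3·(-3)^i.

Base case: S_0 = 6, and 3·2^0 + 3·(-3)^0 = 3 + 3 = 6.
Assume S_r = 3·2^r + 3·(-3)^r for some r ≥ 0.
Then S_{r+1} = 2S_r − 15·(-3)^r = 2·(3·2^r + 3·(-3)^r) − 15·(-3)^r = 3·2^{r+1} + 6·(-3)^r − 15·(-3)^r = 3·2^{r+1} − 9·(-3)^r = 3·2^{r+1} + 3·(-3)^{r+1}.
Hence S_i = 3·2^i + 3·(-3)^i for every i ≥ 0, by induction.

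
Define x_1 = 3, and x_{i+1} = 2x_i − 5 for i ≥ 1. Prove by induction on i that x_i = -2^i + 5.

Base case: x_1 = 3, and -2^1 + 5 = -2 + 5 = 3.
Assume x_k = -2^k + 5 for some k ≥ 1.
Then x_{k+1} = 2x_k − 5 = 2·(-2^k + 5) − 5 = -2^{k+1} + 10 − 5 = -2^{k+1} + 5.
Hence x_i = -2^i + 5 for every i ≥ 1, by induction.

x_i = -2^i + 5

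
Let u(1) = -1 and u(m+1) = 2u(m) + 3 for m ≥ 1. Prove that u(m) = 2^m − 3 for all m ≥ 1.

Base case: u(1) = -1, and 2^1 − 3 = 2 − 3 = -1.
Assume u(j) = 2^j − 3 for some j ≥ 1.
Then u(j+1) = 2u(j) + 3 = 2·(2^j − 3) + 3 = 2^{j+1} − 6 + 3 = 2^{j+1} − 3.
This completes the inductive step, so u(m) = 2^m − 3 for all m ≥ 1.

u(m) = 2^m − 3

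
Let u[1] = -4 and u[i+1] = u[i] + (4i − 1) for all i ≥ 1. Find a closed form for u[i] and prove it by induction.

Claim: u[i] = 2i^2 − 3i − 3.

Base case: u[1] = -4, and 2·1^2 − 3·1 − 3 = -4.
Assume u[j] = 2j^2 − 3j − 3.
Then u[j+1] = u[j] + (4j − 1) = (2j^2 − 3j − 3) + (4j − 1) = 2j^2 + j − 4,
and 2·(j+1)^2 − 3·(j+1) − 3 = 2j^2 + j − 4.
By induction, u[i] = 2i^2 − 3i − 3 for all i ≥ 1.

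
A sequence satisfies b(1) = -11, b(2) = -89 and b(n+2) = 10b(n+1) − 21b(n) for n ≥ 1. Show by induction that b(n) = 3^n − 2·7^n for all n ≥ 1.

Base cases: b(1) = -11 and 3^1 − 2·7^1 = -11; b(2) = -89 and 3^2 − 2·7^2 = -89.
Assume b(j) = 3^j − 2·7^j for all 1 ≤ j ≤ k, where k ≥ 2.
Then b(k+1) = 10b(k) − 21b(k−1) = 10·(3^k − 2·7^k) − 21·(3^{k−1} − 2·7^{k−1}) = (10·3 − 21)3^{k−1} − 2·(10·7 − 21)7^{k−1} = 9·3^{k−1} − 98·7^{k−1} = 3^{k+1} − 2·7^{k+1}.
So the formula holds for k+1, and by strong induction b(n) = 3^n − 2·7^n for all n ≥ 1.

b(n) = 3^n − 2·7^n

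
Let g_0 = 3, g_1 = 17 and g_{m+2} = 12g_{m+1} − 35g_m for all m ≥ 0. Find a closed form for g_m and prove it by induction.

Claim: g_m = 2·5^m + 7^m.

Base cases: g_0 = 3 and 2·5^0 + 7^0 = 3; g_1 = 17 and 2·5^1 + 7^1 = 17.
Assume g_j = 2·5^j + 7^j for all 0 ≤ j ≤ r, where r ≥ 1.
Then g_{r+1} = 12g_r − 35g_{r−1} = 12·(2·5^r + 7^r) − 35·(2·5^{r−1} + 7^{r−1}) = 2·(12·5 − 35)5^{r−1} + (12·7 − 35)7^{r−1} = 50·5^{r−1} + 49·7^{r−1} = 2·5^{r+1} + 7^{r+1}.
By strong induction, g_m = 2·5^m + 7^m for all m ≥ 0.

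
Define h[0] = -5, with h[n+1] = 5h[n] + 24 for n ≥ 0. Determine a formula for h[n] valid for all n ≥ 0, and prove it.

Claim: h[n] = 5^n − 6.

Base case: h[0] = -5, and 5^0 − 6 = 1 − 6 = -5.
Assume h[m] = 5^m − 6 for some m ≥ 0.
Then h[m+1] = 5h[m] + 24 = 5·(5^m − 6) + 24 = 5^{m+1} − 30 + 24 = 5^{m+1} − 6.
This completes the inductive step, so h[n] = 5^n − 6 for all n ≥ 0.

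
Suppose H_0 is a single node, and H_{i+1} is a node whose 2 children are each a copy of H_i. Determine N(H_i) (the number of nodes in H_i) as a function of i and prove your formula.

Claim: N(H_i) = 2^{i+1} − 1.

Base case: N(H_0) = 1, and 2^{0+1} − 1 = 1.
Assume N(H_m) = 2^{m+1} − 1.
Then N(H_{m+1}) = 1 + 2N(H_m) = 1 + 2(2^{m+1} − 1) = 2^{m+2} − 2 + 1 = 2^{m+2} − 1.
Hence N(H_i) = 2^{i+1} − 1 for every i ≥ 0, by induction.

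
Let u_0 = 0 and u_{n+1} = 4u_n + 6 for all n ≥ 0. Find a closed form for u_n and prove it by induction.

Claim: u_n = 2·4^n − 2.

Base case: u_0 = 0, and 2·4^0 − 2 = 2 − 2 = 0.
Assume u_m = 2·4^m − 2 for some m ≥ 0.
Then u_{m+1} = 4u_m + 6 = 4·(2·4^m − 2) + 6 = 8·4^m − 8 + 6 = 2·4^{m+1} − 2.
So the formula holds for m+1, and by induction u_n = 2·4^n − 2 for all n ≥ 0.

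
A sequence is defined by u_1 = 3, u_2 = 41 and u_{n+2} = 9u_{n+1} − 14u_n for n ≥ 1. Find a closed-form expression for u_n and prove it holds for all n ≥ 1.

Claim: u_n = 7^n − 2·2^n.

Base cases: u_1 = 3 and 7^1 − 2·2^1 = 3; u_2 = 41 and 7^2 − 2·2^2 = 41.
Assume u_i = 7^i − 2·2^i for all 1 ≤ i ≤ j, where j ≥ 2.
Then u_{j+1} = 9u_j − 14u_{j−1} = 9·(7^j − 2·2^j) − 14·(7^{j−1} − 2·2^{j−1}) = (9·7 − 14)7^{j−1} − 2·(9·2 − 14)2^{j−1} = 49·7^{j−1} − 8·2^{j−1} = 7^{j+1} − 2·2^{j+1}.
Hence u_n = 7^n − 2·2^n for every n ≥ 1, by strong induction.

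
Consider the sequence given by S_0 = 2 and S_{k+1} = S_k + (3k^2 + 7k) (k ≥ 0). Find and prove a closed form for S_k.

Claim: S_k = k^3 + 2k^2 − 3k + 2.

Base case: S_0 = 2, and 0^3 + 2·0^2 − 3·0 + 2 = 2.
Assume S_r = r^3 + 2r^2 − 3r + 2.
Then S_{r+1} = S_r + (3r^2 + 7r) = (r^3 + 2r^2 − 3r + 2) + (3r^2 + 7r) = r^3 + 5r^2 + 4r + 2,
and (r+1)^3 + 2·(r+1)^2 − 3·(r+1) + 2 = r^3 + 5r^2 + 4r + 2.
Hence S_k = k^3 + 2k^2 − 3k + 2 for every k ≥ 0, by induction.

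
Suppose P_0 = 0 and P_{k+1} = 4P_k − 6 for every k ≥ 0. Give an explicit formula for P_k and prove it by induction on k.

Claim: P_k = -2·4^k + 2.

Base case: P_0 = 0, and -2·4^0 + 2 = -2 + 2 = 0.
Assume P_m = -2·4^m + 2 for some m ≥ 0.
Then P_{m+1} = 4P_m − 6 = 4·(-2·4^m + 2) − 6 = -8·4^m + 8 − 6 = -2·4^{m+1} + 2.
By induction, P_k = -2·4^k + 2 for all k ≥ 0.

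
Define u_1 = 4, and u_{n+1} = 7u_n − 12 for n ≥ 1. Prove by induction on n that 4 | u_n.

Base case: u_1 = 4 = 4·1, so 4 | u_1.
Assume 4 | u_m, so u_m = 4t for some integer t.
Then u_{m+1} = 7u_m − 12 = 7·(4t) − 12 = 4(7t − 3), so 4 | u_{m+1}.
So the property holds for m+1, and by induction 4 | u_n for all n ≥ 1.

4 | u_n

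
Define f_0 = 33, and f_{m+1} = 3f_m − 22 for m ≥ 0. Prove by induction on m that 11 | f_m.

Base case: f_0 = 33 = 11·3, so 11 | f_0.
Assume 11 | f_j, so f_j = 11t for some integer t.
Then f_{j+1} = 3f_j − 22 = 3·(11t) − 22 = 11(3t − 2), so 11 | f_{j+1}.
So the property holds for j+1, and by induction 11 | f_m for all m ≥ 0.

11 | f_m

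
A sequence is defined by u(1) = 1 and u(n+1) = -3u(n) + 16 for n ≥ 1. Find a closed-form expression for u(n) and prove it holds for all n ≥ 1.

Claim: u(n) = (-3)^n + 4.

Base case: u(1) = 1, and (-3)^1 + 4 = -3 + 4 = 1.
Assume u(r) = (-3)^r + 4 for some r ≥ 1.
Then u(r+1) = -3u(r) + 16 = -3·((-3)^r + 4) + 16 = -3·(-3)^r − 12 + 16 = (-3)^{r+1} + 4.
This completes the inductive step, so u(n) = (-3)^n + 4 for all n ≥ 1.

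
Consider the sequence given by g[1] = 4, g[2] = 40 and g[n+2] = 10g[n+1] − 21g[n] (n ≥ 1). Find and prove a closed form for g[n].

Claim: g[n] = -3^n + 7^n.

Base cases: g[1] = 4 and -3^1 + 7^1 = 4; g[2] = 40 and -3^2 + 7^2 = 40.
Assume g[j] = -3^j + 7^j for all 1 ≤ j ≤ m, where m ≥ 2.
Then g[m+1] = 10g[m] − 21g[m−1] = 10·(-3^m + 7^m) − 21·(-3^{m−1} + 7^{m−1}) = -(10·3 − 21)3^{m−1} + (10·7 − 21)7^{m−1} = -9·3^{m−1} + 49·7^{m−1} = -3^{m+1} + 7^{m+1}.
So the formula holds for m+1, and by strong induction g[n] = -3^n + 7^n for all n ≥ 1.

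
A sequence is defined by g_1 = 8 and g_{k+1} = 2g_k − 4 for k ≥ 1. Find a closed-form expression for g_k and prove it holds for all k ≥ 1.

Claim: g_k = 2^{k+1} + 4.

Base case: g_1 = 8, and 2^{1+1} + 4 = 4 + 4 = 8.
Assume g_r = 2^{r+1} + 4 for some r ≥ 1.
Then g_{r+1} = 2g_r − 4 = 2·(2^{r+1} + 4) − 4 = 2^{r+2} + 8 − 4 = 2^{r+2} + 4.
By induction, g_k = 2^{k+1} + 4 for all k ≥ 1.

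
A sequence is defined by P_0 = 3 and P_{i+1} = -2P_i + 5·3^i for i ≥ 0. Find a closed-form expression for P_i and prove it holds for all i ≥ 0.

Claim: P_i = 2·(-2)^i + 3^i.

Base case: P_0 = 3, and 2·(-2)^0 + 3^0 = 2 + 1 = 3.
Assume P_m = 2·(-2)^m + 3^m for some m ≥ 0.
Then P_{m+1} = -2P_m + 5·3^m = -2·(2·(-2)^m + 3^m) + 5·3^m = 2·(-2)^{m+1} − 2·3^m + 5·3^m = 2·(-2)^{m+1} + 3·3^m = 2·(-2)^{m+1} + 3^{m+1}.
By induction, P_i = 2·(-2)^i + 3^i for all i ≥ 0.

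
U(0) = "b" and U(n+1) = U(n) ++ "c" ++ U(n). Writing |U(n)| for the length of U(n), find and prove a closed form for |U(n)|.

Claim: |U(n)| = 2^{n+1} − 1.

Base case: |U(0)| = 1, and 2^{0+1} − 1 = 1.
Assume |U(k)| = 2^{k+1} − 1.
Then |U(k+1)| = |U(k)| + 1 + |U(k)| = 2|U(k)| + 1 = 2(2^{k+1} − 1) + 1 = 2^{k+2} − 2 + 1 = 2^{k+2} − 1.
By induction, |U(n)| = 2^{n+1} − 1 for all n ≥ 0.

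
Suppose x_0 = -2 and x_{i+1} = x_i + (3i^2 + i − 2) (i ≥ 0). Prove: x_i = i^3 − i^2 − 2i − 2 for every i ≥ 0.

Base case: x_0 = -2, and 0^3 − 0^2 − 2·0 − 2 = -2.
Assume x_r = r^3 − r^2 − 2r − 2.
Then x_{r+1} = x_r + (3r^2 + r − 2) = (r^3 − r^2 − 2r − 2) + (3r^2 + r − 2) = r^3 + 2r^2 − r − 4,
and (r+1)^3 − (r+1)^2 − 2·(r+1) − 2 = r^3 + 2r^2 − r − 4.
This completes the inductive step, so x_i = i^3 − i^2 − 2i − 2 for all i ≥ 0.

x_i = i^3 − i^2 − 2i − 2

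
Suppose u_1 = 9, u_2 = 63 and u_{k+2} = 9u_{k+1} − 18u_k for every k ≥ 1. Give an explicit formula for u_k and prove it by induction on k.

Claim: u_k = 2·6^k − 3^k.

Base cases: u_1 = 9 and 2·6^1 − 3^1 = 9; u_2 = 63 and 2·6^2 − 3^2 = 63.
Assume u_i = 2·6^i − 3^i for all 1 ≤ i ≤ j, where j ≥ 2.
Then u_{j+1} = 9u_j − 18u_{j−1} = 9·(2·6^j − 3^j) − 18·(2·6^{j−1} − 3^{j−1}) = 2·(9·6 − 18)6^{j−1} − (9·3 − 18)3^{j−1} = 72·6^{j−1} − 9·3^{j−1} = 2·6^{j+1} − 3^{j+1}.
This completes the inductive step, so u_k = 2·6^k − 3^k for all k ≥ 1.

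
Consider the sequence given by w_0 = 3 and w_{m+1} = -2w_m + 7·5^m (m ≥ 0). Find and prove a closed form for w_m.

Claim: w_m = 2·(-2)^m + 5^m.

Base case: w_0 = 3, and 2·(-2)^0 + 5^0 = 2 + 1 = 3.
Assume w_j = 2·(-2)^j + 5^j for some j ≥ 0.
Then w_{j+1} = -2w_j + 7·5^j = -2·(2·(-2)^j + 5^j) + 7·5^j = 2·(-2)^{j+1} − 2·5^j + 7·5^j = 2·(-2)^{j+1} + 5·5^j = 2·(-2)^{j+1} + 5^{j+1}.
Hence w_m = 2·(-2)^m + 5^m for every m ≥ 0, by induction.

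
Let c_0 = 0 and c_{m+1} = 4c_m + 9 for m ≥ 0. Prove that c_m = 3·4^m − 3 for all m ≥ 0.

Base case: c_0 = 0, and 3·4^0 − 3 = 3 − 3 = 0.
Assume c_k = 3·4^k − 3 for some k ≥ 0.
Then c_{k+1} = 4c_k + 9 = 4·(3·4^k − 3) + 9 = 12·4^k − 12 + 9 = 3·4^{k+1} − 3.
So the formula holds for k+1, and by induction c_m = 3·4^m − 3 for all m ≥ 0.

c_m = 3·4^m − 3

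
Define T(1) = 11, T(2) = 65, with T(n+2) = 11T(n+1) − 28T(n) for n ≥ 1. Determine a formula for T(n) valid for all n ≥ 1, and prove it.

Claim: T(n) = 7^n + 4^n.

Base cases: T(1) = 11 and 7^1 + 4^1 = 11; T(2) = 65 and 7^2 + 4^2 = 65.
Assume T(j) = 7^j + 4^j for all 1 ≤ j ≤ m, where m ≥ 2.
Then T(m+1) = 11T(m) − 28T(m−1) = 11·(7^m + 4^m) − 28·(7^{m−1} + 4^{m−1}) = (11·7 − 28)7^{m−1} + (11·4 − 28)4^{m−1} = 49·7^{m−1} + 16·4^{m−1} = 7^{m+1} + 4^{m+1}.
This completes the inductive step, so T(n) = 7^n + 4^n for all n ≥ 1.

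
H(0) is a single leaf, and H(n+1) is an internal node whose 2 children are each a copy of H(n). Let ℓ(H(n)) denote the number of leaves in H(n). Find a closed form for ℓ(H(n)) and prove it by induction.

Claim: ℓ(H(n)) = 2^n.

Base case: ℓ(H(0)) = 1, and 2^0 = 1.
Assume ℓ(H(r)) = 2^r.
Then ℓ(H(r+1)) = 2·ℓ(H(r)) = 2·2^r = 2^{r+1}.
By induction, ℓ(H(n)) = 2^n for all n ≥ 0.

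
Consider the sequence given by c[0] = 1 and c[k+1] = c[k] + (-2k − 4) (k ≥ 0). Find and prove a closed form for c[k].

Claim: c[k] = -k^2 − 3k + 1.

Base case: c[0] = 1, and -0^2 − 3·0 + 1 = 1.
Assume c[r] = -r^2 − 3r + 1.
Then c[r+1] = c[r] + (-2r − 4) = (-r^2 − 3r + 1) + (-2r − 4) = -r^2 − 5r − 3,
and -(r+1)^2 − 3·(r+1) + 1 = -r^2 − 5r − 3.
By induction, c[k] = -k^2 − 3k + 1 for all k ≥ 0.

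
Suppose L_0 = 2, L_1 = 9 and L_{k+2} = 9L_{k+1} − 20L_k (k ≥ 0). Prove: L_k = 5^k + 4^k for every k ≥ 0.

Base cases: L_0 = 2 and 5^0 + 4^0 = 2; L_1 = 9 and 5^1 + 4^1 = 9.
Assume L_j = 5^j + 4^j for all 0 ≤ j ≤ m, where m ≥ 1.
Then L_{m+1} = 9L_m − 20L_{m−1} = 9·(5^m + 4^m) − 20·(5^{m−1} + 4^{m−1}) = (9·5 − 20)5^{m−1} + (9·4 − 20)4^{m−1} = 25·5^{m−1} + 16·4^{m−1} = 5^{m+1} + 4^{m+1}.
Hence L_k = 5^k + 4^k for every k ≥ 0, by strong induction.

L_k = 5^k + 4^k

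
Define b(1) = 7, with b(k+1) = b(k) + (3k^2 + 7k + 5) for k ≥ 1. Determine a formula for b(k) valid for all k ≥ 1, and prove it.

Claim: b(k) = k^3 + 2k^2 + 2k + 2.

Base case: b(1) = 7, and 1^3 + 2·1^2 + 2·1 + 2 = 7.
Assume b(j) = j^3 + 2j^2 + 2j + 2.
Then b(j+1) = b(j) + (3j^2 + 7j + 5) = (j^3 + 2j^2 + 2j + 2) + (3j^2 + 7j + 5) = j^3 + 5j^2 + 9j + 7,
and (j+1)^3 + 2·(j+1)^2 + 2·(j+1) + 2 = j^3 + 5j^2 + 9j + 7.
By induction, b(k) = k^3 + 2k^2 + 2k + 2 for all k ≥ 1.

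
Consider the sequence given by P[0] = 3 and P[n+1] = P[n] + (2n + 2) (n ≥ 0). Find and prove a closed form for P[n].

Claim: P[n] = n^2 + n + 3.

Base case: P[0] = 3, and 0^2 + 0 + 3 = 3.
Assume P[k] = k^2 + k + 3.
Then P[k+1] = P[k] + (2k + 2) = (k^2 + k + 3) + (2k + 2) = k^2 + 3k + 5,
and (k+1)^2 + (k+1) + 3 = k^2 + 3k + 5.
This completes the inductive step, so P[n] = n^2 + n + 3 for all n ≥ 0.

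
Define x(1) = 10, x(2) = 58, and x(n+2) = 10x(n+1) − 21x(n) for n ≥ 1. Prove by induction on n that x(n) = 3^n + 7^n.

Base cases: x(1) = 10 and 3^1 + 7^1 = 10; x(2) = 58 and 3^2 + 7^2 = 58.
Assume x(j) = 3^j + 7^j for all 1 ≤ j ≤ r, where r ≥ 2.
Then x(r+1) = 10x(r) − 21x(r−1) = 10·(3^r + 7^r) − 21·(3^{r−1} + 7^{r−1}) = (10·3 − 21)3^{r−1} + (10·7 − 21)7^{r−1} = 9·3^{r−1} + 49·7^{r−1} = 3^{r+1} + 7^{r+1}.
By strong induction, x(n) = 3^n + 7^n for all n ≥ 1.

x(n) = 3^n + 7^n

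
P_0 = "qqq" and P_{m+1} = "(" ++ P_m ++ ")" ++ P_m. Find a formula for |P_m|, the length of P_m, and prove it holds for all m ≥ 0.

Claim: |P_m| = 5·2^m − 2.

Base case: |P_0| = 3, and 5·2^0 − 2 = 3.
Assume |P_k| = 5·2^k − 2.
Then |P_{k+1}| = 1 + |P_k| + 1 + |P_k| = 2|P_k| + 2 = 2(5·2^k − 2) + 2 = 5·2^{k+1} − 4 + 2 = 5·2^{k+1} − 2.
By induction, |P_m| = 5·2^m − 2 for all m ≥ 0.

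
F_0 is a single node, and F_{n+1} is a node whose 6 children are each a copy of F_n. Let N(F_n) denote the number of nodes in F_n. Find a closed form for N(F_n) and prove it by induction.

Claim: N(F_n) = (6^{n+1} − 1)/5.

Base case: N(F_0) = 1, and (6^{0+1} − 1)/5 = 1.
Assume N(F_j) = (6^{j+1} − 1)/5.
Then N(F_{j+1}) = 1 + 6N(F_j) = 1 + 6·(6^{j+1} − 1)/5 = 1 + (6^{j+2} − 6)/5 = (5 + 6^{j+2} − 6)/5 = (6^{j+2} − 1)/5.
This completes the inductive step, so N(F_n) = (6^{n+1} − 1)/5 for all n ≥ 0.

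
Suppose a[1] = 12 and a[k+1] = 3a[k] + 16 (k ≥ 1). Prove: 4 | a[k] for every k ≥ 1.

Base case: a[1] = 12 = 4·3, so 4 | a[1].
Assume 4 | a[j], so a[j] = 4t for some integer t.
Then a[j+1] = 3a[j] + 16 = 3·(4t) + 16 = 4(3t + 4), so 4 | a[j+1].
This completes the inductive step, so 4 | a[k] for all k ≥ 1.

4 | a[k]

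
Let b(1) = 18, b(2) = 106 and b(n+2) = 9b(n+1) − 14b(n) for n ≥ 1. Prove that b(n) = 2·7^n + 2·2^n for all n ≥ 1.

Base cases: b(1) = 18 and 2·7^1 + 2·2^1 = 18; b(2) = 106 and 2·7^2 + 2·2^2 = 106.
Assume b(j) = 2·7^j + 2·2^j for all 1 ≤ j ≤ r, where r ≥ 2.
Then b(r+1) = 9b(r) − 14b(r−1) = 9·(2·7^r + 2·2^r) − 14·(2·7^{r−1} + 2·2^{r−1}) = 2·(9·7 − 14)7^{r−1} + 2·(9·2 − 14)2^{r−1} = 98·7^{r−1} + 8·2^{r−1} = 2·7^{r+1} + 2·2^{r+1}.
By strong induction, b(n) = 2·7^n + 2·2^n for all n ≥ 1.

b(n) = 2·7^n + 2·2^n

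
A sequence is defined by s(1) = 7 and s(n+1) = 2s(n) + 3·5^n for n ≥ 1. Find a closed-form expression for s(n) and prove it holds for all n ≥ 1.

Claim: s(n) = 2^n + 5^n.

Base case: s(1) = 7, and 2^1 + 5^1 = 2 + 5 = 7.
Assume s(k) = 2^k + 5^k for some k ≥ 1.
Then s(k+1) = 2s(k) + 3·5^k = 2·(2^k + 5^k) + 3·5^k = 2^{k+1} + 2·5^k + 3·5^k = 2^{k+1} + 5·5^k = 2^{k+1} + 5^{k+1}.
Hence s(n) = 2^n + 5^n for every n ≥ 1, by induction.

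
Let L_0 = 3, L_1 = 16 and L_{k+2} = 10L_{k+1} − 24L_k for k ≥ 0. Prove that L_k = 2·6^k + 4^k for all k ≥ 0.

Base cases: L_0 = 3 and 2·6^0 + 4^0 = 3; L_1 = 16 and 2·6^1 + 4^1 = 16.
Assume L_j = 2·6^j + 4^j for all 0 ≤ j ≤ r, where r ≥ 1.
Then L_{r+1} = 10L_r − 24L_{r−1} = 10·(2·6^r + 4^r) − 24·(2·6^{r−1} + 4^{r−1}) = 2·(10·6 − 24)6^{r−1} + (10·4 − 24)4^{r−1} = 72·6^{r−1} + 16·4^{r−1} = 2·6^{r+1} + 4^{r+1}.
This completes the inductive step, so L_k = 2·6^k + 4^k for all k ≥ 0.

L_k = 2·6^k + 4^k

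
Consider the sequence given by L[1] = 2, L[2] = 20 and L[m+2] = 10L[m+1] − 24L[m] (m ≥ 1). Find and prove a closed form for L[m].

Claim: L[m] = -4^m + 6^m.

Base cases: L[1] = 2 and -4^1 + 6^1 = 2; L[2] = 20 and -4^2 + 6^2 = 20.
Assume L[j] = -4^j + 6^j for all 1 ≤ j ≤ r, where r ≥ 2.
Then L[r+1] = 10L[r] − 24L[r−1] = 10·(-4^r + 6^r) − 24·(-4^{r−1} + 6^{r−1}) = -(10·4 − 24)4^{r−1} + (10·6 − 24)6^{r−1} = -16·4^{r−1} + 36·6^{r−1} = -4^{r+1} + 6^{r+1}.
By strong induction, L[m] = -4^m + 6^m for all m ≥ 1.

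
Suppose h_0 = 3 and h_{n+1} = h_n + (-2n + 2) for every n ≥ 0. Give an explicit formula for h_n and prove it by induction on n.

Claim: h_n = -n^2 + 3n + 3.

Base case: h_0 = 3, and -0^2 + 3·0 + 3 = 3.
Assume h_r = -r^2 + 3r + 3.
Then h_{r+1} = h_r + (-2r + 2) = (-r^2 + 3r + 3) + (-2r + 2) = -r^2 + r + 5,
and -(r+1)^2 + 3·(r+1) + 3 = -r^2 + r + 5.
This completes the inductive step, so h_n = -n^2 + 3n + 3 for all n ≥ 0.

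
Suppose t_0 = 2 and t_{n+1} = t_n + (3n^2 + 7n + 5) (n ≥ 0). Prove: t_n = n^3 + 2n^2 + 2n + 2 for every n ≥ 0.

Base case: t_0 = 2, and 0^3 + 2·0^2 + 2·0 + 2 = 2.
Assume t_m = m^3 + 2m^2 + 2m + 2.
Then t_{m+1} = t_m + (3m^2 + 7m + 5) = (m^3 + 2m^2 + 2m + 2) + (3m^2 + 7m + 5) = m^3 + 5m^2 + 9m + 7,
and (m+1)^3 + 2·(m+1)^2 + 2·(m+1) + 2 = m^3 + 5m^2 + 9m + 7.
This completes the inductive step, so t_n = n^3 + 2n^2 + 2n + 2 for all n ≥ 0.

t_n = n^3 + 2n^2 + 2n + 2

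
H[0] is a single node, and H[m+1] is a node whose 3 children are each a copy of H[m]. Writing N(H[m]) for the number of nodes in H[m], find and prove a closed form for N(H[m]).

Claim: N(H[m]) = (3^{m+1} − 1)/2.

Base case: N(H[0]) = 1, and (3^{0+1} − 1)/2 = 1.
Assume N(H[r]) = (3^{r+1} − 1)/2.
Then N(H[r+1]) = 1 + 3N(H[r]) = 1 + 3·(3^{r+1} − 1)/2 = 1 + (3^{r+2} − 3)/2 = (2 + 3^{r+2} − 3)/2 = (3^{r+2} − 1)/2.
By induction, N(H[m]) = (3^{m+1} − 1)/2 for all m ≥ 0.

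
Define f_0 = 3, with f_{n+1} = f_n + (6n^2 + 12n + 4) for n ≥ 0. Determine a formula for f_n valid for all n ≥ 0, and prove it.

Claim: f_n = 2n^3 + 3n^2 − n + 3.

Base case: f_0 = 3, and 2·0^3 + 3·0^2 − 0 + 3 = 3.
Assume f_k = 2k^3 + 3k^2 − k + 3.
Then f_{k+1} = f_k + (6k^2 + 12k + 4) = (2k^3 + 3k^2 − k + 3) + (6k^2 + 12k + 4) = 2k^3 + 9k^2 + 11k + 7,
and 2·(k+1)^3 + 3·(k+1)^2 − (k+1) + 3 = 2k^3 + 9k^2 + 11k + 7.
Hence f_n = 2n^3 + 3n^2 − n + 3 for every n ≥ 0, by induction.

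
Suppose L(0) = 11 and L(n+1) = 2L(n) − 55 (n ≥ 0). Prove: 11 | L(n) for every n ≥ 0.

Base case: L(0) = 11 = 11·1, so 11 | L(0).
Assume 11 | L(k), so L(k) = 11t for some integer t.
Then L(k+1) = 2L(k) − 55 = 2·(11t) − 55 = 11(2t − 5), so 11 | L(k+1).
So the property holds for k+1, and by induction 11 | L(n) for all n ≥ 0.

11 | L(n)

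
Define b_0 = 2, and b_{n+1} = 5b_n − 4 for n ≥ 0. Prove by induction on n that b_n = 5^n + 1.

Base case: b_0 = 2, and 5^0 + 1 = 1 + 1 = 2.
Assume b_j = 5^j + 1 for some j ≥ 0.
Then b_{j+1} = 5b_j − 4 = 5·(5^j + 1) − 4 = 5^{j+1} + 5 − 4 = 5^{j+1} + 1.
By induction, b_n = 5^n + 1 for all n ≥ 0.

b_n = 5^n + 1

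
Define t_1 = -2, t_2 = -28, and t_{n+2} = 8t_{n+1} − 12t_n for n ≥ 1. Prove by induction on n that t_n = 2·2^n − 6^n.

Base cases: t_1 = -2 and 2·2^1 − 6^1 = -2; t_2 = -28 and 2·2^2 − 6^2 = -28.
Assume t_j = 2·2^j − 6^j for all 1 ≤ j ≤ m, where m ≥ 2.
Then t_{m+1} = 8t_m − 12t_{m−1} = 8·(2·2^m − 6^m) − 12·(2·2^{m−1} − 6^{m−1}) = 2·(8·2 − 12)2^{m−1} − (8·6 − 12)6^{m−1} = 8·2^{m−1} − 36·6^{m−1} = 2·2^{m+1} − 6^{m+1}.
So the formula holds for m+1, and by strong induction t_n = 2·2^n − 6^n for all n ≥ 1.

t_n = 2·2^n − 6^n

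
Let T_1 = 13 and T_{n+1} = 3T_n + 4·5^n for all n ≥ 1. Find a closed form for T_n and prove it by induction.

Claim: T_n = 3^n + 2·5^n.

Base case: T_1 = 13, and 3^1 + 2·5^1 = 3 + 10 = 13.
Assume T_k = 3^k + 2·5^k for some k ≥ 1.
Then T_{k+1} = 3T_k + 4·5^k = 3·(3^k + 2·5^k) + 4·5^k = 3^{k+1} + 6·5^k + 4·5^k = 3^{k+1} + 10·5^k = 3^{k+1} + 2·5^{k+1}.
This completes the inductive step, so T_n = 3^n + 2·5^n for all n ≥ 1.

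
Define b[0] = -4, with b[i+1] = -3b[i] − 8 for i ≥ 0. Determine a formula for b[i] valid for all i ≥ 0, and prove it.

Claim: b[i] = -2·(-3)^i − 2.

Base case: b[0] = -4, and -2·(-3)^0 − 2 = -2 − 2 = -4.
Assume b[m] = -2·(-3)^m − 2 for some m ≥ 0.
Then b[m+1] = -3b[m] − 8 = -3·(-2·(-3)^m − 2) − 8 = 6·(-3)^m + 6 − 8 = -2·(-3)^{m+1} − 2.
This completes the inductive step, so b[i] = -2·(-3)^i − 2 for all i ≥ 0.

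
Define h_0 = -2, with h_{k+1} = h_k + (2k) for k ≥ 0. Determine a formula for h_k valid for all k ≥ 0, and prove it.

Claim: h_k = k^2 − k − 2.

Base case: h_0 = -2, and 0^2 − 0 − 2 = -2.
Assume h_m = m^2 − m − 2.
Then h_{m+1} = h_m + (2m) = (m^2 − m − 2) + (2m) = m^2 + m − 2,
and (m+1)^2 − (m+1) − 2 = m^2 + m − 2.
By induction, h_k = k^2 − k − 2 for all k ≥ 0.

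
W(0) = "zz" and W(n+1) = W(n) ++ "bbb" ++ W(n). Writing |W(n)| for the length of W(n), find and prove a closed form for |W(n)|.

Claim: |W(n)| = 5·2^n − 3.

Base case: |W(0)| = 2, and 5·2^0 − 3 = 2.
Assume |W(r)| = 5·2^r − 3.
Then |W(r+1)| = |W(r)| + 3 + |W(r)| = 2|W(r)| + 3 = 2(5·2^r − 3) + 3 = 5·2^{r+1} − 6 + 3 = 5·2^{r+1} − 3.
So the formula holds for r+1, and by induction |W(n)| = 5·2^n − 3 for all n ≥ 0.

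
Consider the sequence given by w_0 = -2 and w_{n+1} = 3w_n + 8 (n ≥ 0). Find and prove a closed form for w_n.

Claim: w_n = 2·3^n − 4.

Base case: w_0 = -2, and 2·3^0 − 4 = 2 − 4 = -2.
Assume w_j = 2·3^j − 4 for some j ≥ 0.
Then w_{j+1} = 3w_j + 8 = 3·(2·3^j − 4) + 8 = 6·3^j − 12 + 8 = 2·3^{j+1} − 4.
So the formula holds for j+1, and by induction w_n = 2·3^n − 4 for all n ≥ 0.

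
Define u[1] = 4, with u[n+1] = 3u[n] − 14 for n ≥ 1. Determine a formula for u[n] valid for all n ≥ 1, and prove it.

Claim: u[n] = -3^n + 7.

Base case: u[1] = 4, and -3^1 + 7 = -3 + 7 = 4.
Assume u[m] = -3^m + 7 for some m ≥ 1.
Then u[m+1] = 3u[m] − 14 = 3·(-3^m + 7) − 14 = -3^{m+1} + 21 − 14 = -3^{m+1} + 7.
Hence u[n] = -3^n + 7 for every n ≥ 1, by induction.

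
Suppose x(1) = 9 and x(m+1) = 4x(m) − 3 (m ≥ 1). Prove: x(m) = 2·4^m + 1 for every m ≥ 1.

Base case: x(1) = 9, and 2·4^1 + 1 = 8 + 1 = 9.
Assume x(r) = 2·4^r + 1 for some r ≥ 1.
Then x(r+1) = 4x(r) − 3 = 4·(2·4^r + 1) − 3 = 8·4^r + 4 − 3 = 2·4^{r+1} + 1.
This completes the inductive step, so x(m) = 2·4^m + 1 for all m ≥ 1.

x(m) = 2·4^m + 1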